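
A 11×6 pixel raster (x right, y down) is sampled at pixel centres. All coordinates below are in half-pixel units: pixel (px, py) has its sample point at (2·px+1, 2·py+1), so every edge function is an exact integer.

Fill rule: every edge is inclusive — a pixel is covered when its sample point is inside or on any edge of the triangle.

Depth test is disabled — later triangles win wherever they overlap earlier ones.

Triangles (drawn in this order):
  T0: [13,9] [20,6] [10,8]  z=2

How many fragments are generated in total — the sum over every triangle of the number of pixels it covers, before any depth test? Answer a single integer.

T0:
  2·area = 16  (B↔C swapped to make it positive)
  edge (13, 9)→(10, 8): d=(-3,-1) inclusive
  edge (10, 8)→(20, 6): d=(10,-2) inclusive
  edge (20, 6)→(13, 9): d=(-7,3) inclusive
    (0,2)@(1, 5): e=[0,-48,64] → .  [on edge]
    (3,3)@(7, 7): e=[0,-16,32] → .  [on edge]
    (7,3)@(15, 7): e=[8,0,8] → X  [on edge]
    (8,3)@(17, 7): e=[10,4,2] → X
    (9,3)@(19, 7): e=[12,8,-4] → .
    (2,4)@(5, 9): e=[-8,0,24] → .  [on edge]
    (6,4)@(13, 9): e=[0,16,0] → X  [on edge]
    (7,4)@(15, 9): e=[2,20,-6] → .
    (8,4)@(17, 9): e=[4,24,-12] → .
    (6,5)@(13, 11): e=[-6,36,-14] → .
    (9,5)@(19, 11): e=[0,48,-32] → .  [on edge]
  covered (3 px):
    . . . . . . . . . . .
    . . . . . . . . . . .
    . . . . . . . . . . .
    . . . . . . . X X . .
    . . . . . . X . . . .
    . . . . . . . . . . .

Answer: 3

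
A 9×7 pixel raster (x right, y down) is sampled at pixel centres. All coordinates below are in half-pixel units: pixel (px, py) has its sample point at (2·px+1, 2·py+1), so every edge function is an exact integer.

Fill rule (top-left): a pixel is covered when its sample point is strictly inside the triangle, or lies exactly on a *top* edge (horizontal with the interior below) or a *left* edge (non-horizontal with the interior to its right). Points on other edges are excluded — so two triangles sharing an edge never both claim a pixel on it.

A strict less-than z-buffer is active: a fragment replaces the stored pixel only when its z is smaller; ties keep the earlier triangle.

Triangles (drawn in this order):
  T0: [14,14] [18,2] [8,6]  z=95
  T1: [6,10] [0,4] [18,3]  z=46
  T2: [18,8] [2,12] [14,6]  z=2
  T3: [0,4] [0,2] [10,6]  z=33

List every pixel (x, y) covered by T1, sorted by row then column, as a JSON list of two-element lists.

T0:
  2·area = 104  (B↔C swapped to make it positive)
  edge (14, 14)→(8, 6): d=(-6,-8) top-left  bias=+0
  edge (8, 6)→(18, 2): d=(10,-4) top-left  bias=+0
  edge (18, 2)→(14, 14): d=(-4,12) right/bottom  bias=-1
    (8,1)@(17, 3): e=[90,6,8] → X
    (5,2)@(11, 5): e=[30,2,72] → X
    (6,2)@(13, 5): e=[46,10,48] → X
    (7,2)@(15, 5): e=[62,18,24] → X
    (8,2)@(17, 5): e=[78,26,0] → .  [on edge]
    (4,3)@(9, 7): e=[2,14,88] → X
    (8,3)@(17, 7): e=[66,46,-8] → .
    (4,4)@(9, 9): e=[-10,34,80] → .
    (5,4)@(11, 9): e=[6,42,56] → X
    (8,4)@(17, 9): e=[54,66,-16] → .
    (5,5)@(11, 11): e=[-6,62,48] → .
    (6,5)@(13, 11): e=[10,70,24] → X
    (7,5)@(15, 11): e=[26,78,0] → .  [on edge]
  covered (12 px):
    . . . . . . . . .
    . . . . . . . . X
    . . . . . X X X .
    . . . . X X X X .
    . . . . . X X X .
    . . . . . . X . .
    . . . . . . . . .
T1:
  2·area = 114
  edge (6, 10)→(0, 4): d=(-6,-6) top-left  bias=+0
  edge (0, 4)→(18, 3): d=(18,-1) top-left  bias=+0
  edge (18, 3)→(6, 10): d=(-12,7) right/bottom  bias=-1
    (0,2)@(1, 5): e=[0,19,95] → X  [on edge]
    (1,2)@(3, 5): e=[12,21,81] → X
    (2,2)@(5, 5): e=[24,23,67] → X
    (3,2)@(7, 5): e=[36,25,53] → X
    (4,2)@(9, 5): e=[48,27,39] → X
    (5,2)@(11, 5): e=[60,29,25] → X
    (6,2)@(13, 5): e=[72,31,11] → X
    (7,2)@(15, 5): e=[84,33,-3] → .
    (0,3)@(1, 7): e=[-12,55,71] → .
    (1,3)@(3, 7): e=[0,57,57] → X  [on edge]
    (6,3)@(13, 7): e=[60,67,-13] → .
    (1,4)@(3, 9): e=[-12,93,33] → .
    (2,4)@(5, 9): e=[0,95,19] → X  [on edge]
    (3,5)@(7, 11): e=[0,133,-19] → .  [on edge]
    (4,6)@(9, 13): e=[0,171,-57] → .  [on edge]
  covered (14 px):
    . . . . . . . . .
    . . . . . . . . .
    X X X X X X X . .
    . X X X X X . . .
    . . X X . . . . .
    . . . . . . . . .
    . . . . . . . . .
T2:
  2·area = 48
  edge (18, 8)→(2, 12): d=(-16,4) right/bottom  bias=-1
  edge (2, 12)→(14, 6): d=(12,-6) top-left  bias=+0
  edge (14, 6)→(18, 8): d=(4,2) right/bottom  bias=-1
    (6,3)@(13, 7): e=[36,6,6] → X
    (7,3)@(15, 7): e=[28,18,2] → X
    (8,3)@(17, 7): e=[20,30,-2] → .
    (4,4)@(9, 9): e=[20,6,22] → X
    (5,4)@(11, 9): e=[12,18,18] → X
    (7,4)@(15, 9): e=[-4,42,10] → .
    (2,5)@(5, 11): e=[4,6,38] → X
    (3,5)@(7, 11): e=[-4,18,34] → .
    (4,5)@(9, 11): e=[-12,30,30] → .
    (5,5)@(11, 11): e=[-20,42,26] → .
    (6,5)@(13, 11): e=[-28,54,22] → .
    (2,6)@(5, 13): e=[-28,30,46] → .
  covered (6 px):
    . . . . . . . . .
    . . . . . . . . .
    . . . . . . . . .
    . . . . . . X X .
    . . . . X X X . .
    . . X . . . . . .
    . . . . . . . . .
T3:
  2·area = 20
  edge (0, 4)→(0, 2): d=(0,-2) top-left  bias=+0
  edge (0, 2)→(10, 6): d=(10,4) right/bottom  bias=-1
  edge (10, 6)→(0, 4): d=(-10,-2) top-left  bias=+0
    (0,1)@(1, 3): e=[2,6,12] → X
    (1,1)@(3, 3): e=[6,-2,16] → .
    (0,2)@(1, 5): e=[2,26,-8] → .
    (2,2)@(5, 5): e=[10,10,0] → X  [on edge]
    (3,2)@(7, 5): e=[14,2,4] → X
    (4,2)@(9, 5): e=[18,-6,8] → .
    (2,3)@(5, 7): e=[10,30,-20] → .
    (3,3)@(7, 7): e=[14,22,-16] → .
    (7,3)@(15, 7): e=[30,-10,0] → .  [on edge]
  covered (3 px):
    . . . . . . . . .
    X . . . . . . . .
    . . X X . . . . .
    . . . . . . . . .
    . . . . . . . . .
    . . . . . . . . .
    . . . . . . . . .

Answer: [[0,2],[1,2],[2,2],[3,2],[4,2],[5,2],[6,2],[1,3],[2,3],[3,3],[4,3],[5,3],[2,4],[3,4]]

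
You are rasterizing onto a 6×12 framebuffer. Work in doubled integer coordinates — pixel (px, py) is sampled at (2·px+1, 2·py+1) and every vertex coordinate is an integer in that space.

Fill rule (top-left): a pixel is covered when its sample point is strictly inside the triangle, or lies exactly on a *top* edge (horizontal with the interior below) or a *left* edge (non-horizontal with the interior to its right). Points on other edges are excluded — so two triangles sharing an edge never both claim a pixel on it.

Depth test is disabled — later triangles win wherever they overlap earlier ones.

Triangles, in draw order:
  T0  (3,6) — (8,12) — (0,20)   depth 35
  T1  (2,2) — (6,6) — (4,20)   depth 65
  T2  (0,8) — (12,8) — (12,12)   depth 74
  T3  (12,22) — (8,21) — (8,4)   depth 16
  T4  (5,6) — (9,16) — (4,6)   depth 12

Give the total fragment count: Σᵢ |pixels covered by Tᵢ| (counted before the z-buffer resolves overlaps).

T0:
  2·area = 88
  edge (3, 6)→(8, 12): d=(5,6) right/bottom  bias=-1
  edge (8, 12)→(0, 20): d=(-8,8) right/bottom  bias=-1
  edge (0, 20)→(3, 6): d=(3,-14) top-left  bias=+0
    (1,3)@(3, 7): e=[5,80,3] → X
    (2,3)@(5, 7): e=[-7,64,31] → .
    (1,4)@(3, 9): e=[15,64,9] → X
    (2,4)@(5, 9): e=[3,48,37] → X
    (3,4)@(7, 9): e=[-9,32,65] → .
    (5,4)@(11, 9): e=[-33,0,121] → .  [on edge]
    (1,5)@(3, 11): e=[25,48,15] → X
    (3,5)@(7, 11): e=[1,16,71] → X
    (4,5)@(9, 11): e=[-11,0,99] → .  [on edge]
    (1,6)@(3, 13): e=[35,32,21] → X
    (3,6)@(7, 13): e=[11,0,77] → .  [on edge]
    (1,7)@(3, 15): e=[45,16,27] → X
    (2,7)@(5, 15): e=[33,0,55] → .  [on edge]
    (1,8)@(3, 17): e=[55,0,33] → .  [on edge]
    (0,9)@(1, 19): e=[77,0,11] → .  [on edge]
  covered (10 px):
    . . . . . .
    . . . . . .
    . . . . . .
    . X . . . .
    . X X . . .
    . X X X . .
    . X X . . .
    . X . . . .
    X . . . . .
    . . . . . .
    . . . . . .
    . . . . . .
T1:
  2·area = 64
  edge (2, 2)→(6, 6): d=(4,4) right/bottom  bias=-1
  edge (6, 6)→(4, 20): d=(-2,14) right/bottom  bias=-1
  edge (4, 20)→(2, 2): d=(-2,-18) top-left  bias=+0
    (0,0)@(1, 1): e=[0,80,-16] → .  [on edge]
    (1,1)@(3, 3): e=[0,48,16] → .  [on edge]
    (1,2)@(3, 5): e=[8,44,12] → X
    (2,2)@(5, 5): e=[0,16,48] → .  [on edge]
    (1,3)@(3, 7): e=[16,40,8] → X
    (2,3)@(5, 7): e=[8,12,44] → X
    (3,3)@(7, 7): e=[0,-16,80] → .  [on edge]
    (1,4)@(3, 9): e=[24,36,4] → X
    (3,4)@(7, 9): e=[8,-20,76] → .
    (4,4)@(9, 9): e=[0,-48,112] → .  [on edge]
    (1,5)@(3, 11): e=[32,32,0] → X  [on edge]
    (3,5)@(7, 11): e=[16,-24,72] → .
    (5,5)@(11, 11): e=[0,-80,144] → .  [on edge]
    (2,6)@(5, 13): e=[32,0,32] → .  [on edge]
  covered (7 px):
    . . . . . .
    . . . . . .
    . X . . . .
    . X X . . .
    . X X . . .
    . X X . . .
    . . . . . .
    . . . . . .
    . . . . . .
    . . . . . .
    . . . . . .
    . . . . . .
T2:
  2·area = 48
  edge (0, 8)→(12, 8): d=(12,0) top-left  bias=+0
  edge (12, 8)→(12, 12): d=(0,4) right/bottom  bias=-1
  edge (12, 12)→(0, 8): d=(-12,-4) top-left  bias=+0
    (1,4)@(3, 9): e=[12,36,0] → X  [on edge]
    (2,4)@(5, 9): e=[12,28,8] → X
    (3,4)@(7, 9): e=[12,20,16] → X
    (4,4)@(9, 9): e=[12,12,24] → X
    (5,4)@(11, 9): e=[12,4,32] → X
    (1,5)@(3, 11): e=[36,36,-24] → .
    (2,5)@(5, 11): e=[36,28,-16] → .
    (3,5)@(7, 11): e=[36,20,-8] → .
    (4,5)@(9, 11): e=[36,12,0] → X  [on edge]
    (4,6)@(9, 13): e=[60,12,-24] → .
    (5,6)@(11, 13): e=[60,4,-16] → .
  covered (7 px):
    . . . . . .
    . . . . . .
    . . . . . .
    . . . . . .
    . X X X X X
    . . . . X X
    . . . . . .
    . . . . . .
    . . . . . .
    . . . . . .
    . . . . . .
    . . . . . .
T3:
  2·area = 68
  edge (12, 22)→(8, 21): d=(-4,-1) top-left  bias=+0
  edge (8, 21)→(8, 4): d=(0,-17) top-left  bias=+0
  edge (8, 4)→(12, 22): d=(4,18) right/bottom  bias=-1
    (4,4)@(9, 9): e=[49,17,2] → X
    (5,4)@(11, 9): e=[51,51,-34] → .
    (4,5)@(9, 11): e=[41,17,10] → X
    (5,5)@(11, 11): e=[43,51,-26] → .
    (4,6)@(9, 13): e=[33,17,18] → X
    (5,6)@(11, 13): e=[35,51,-18] → .
    (4,7)@(9, 15): e=[25,17,26] → X
    (5,7)@(11, 15): e=[27,51,-10] → .
    (4,8)@(9, 17): e=[17,17,34] → X
    (5,8)@(11, 17): e=[19,51,-2] → .
    (4,9)@(9, 19): e=[9,17,42] → X
    (5,9)@(11, 19): e=[11,51,6] → X
  covered (9 px):
    . . . . . .
    . . . . . .
    . . . . . .
    . . . . . .
    . . . . X .
    . . . . X .
    . . . . X .
    . . . . X .
    . . . . X .
    . . . . X X
    . . . . X X
    . . . . . .
T4:
  2·area = 10
  edge (5, 6)→(9, 16): d=(4,10) right/bottom  bias=-1
  edge (9, 16)→(4, 6): d=(-5,-10) top-left  bias=+0
  edge (4, 6)→(5, 6): d=(1,0) top-left  bias=+0
    (1,0)@(3, 1): e=[0,15,-5] → .  [on edge]
    (2,3)@(5, 7): e=[4,5,1] → X
    (3,3)@(7, 7): e=[-16,25,1] → .
    (2,4)@(5, 9): e=[12,-5,3] → .
    (3,5)@(7, 11): e=[0,5,5] → .  [on edge]
    (5,10)@(11, 21): e=[0,-5,15] → .  [on edge]
  covered (1 px):
    . . . . . .
    . . . . . .
    . . . . . .
    . . X . . .
    . . . . . .
    . . . . . .
    . . . . . .
    . . . . . .
    . . . . . .
    . . . . . .
    . . . . . .
    . . . . . .

Final: 34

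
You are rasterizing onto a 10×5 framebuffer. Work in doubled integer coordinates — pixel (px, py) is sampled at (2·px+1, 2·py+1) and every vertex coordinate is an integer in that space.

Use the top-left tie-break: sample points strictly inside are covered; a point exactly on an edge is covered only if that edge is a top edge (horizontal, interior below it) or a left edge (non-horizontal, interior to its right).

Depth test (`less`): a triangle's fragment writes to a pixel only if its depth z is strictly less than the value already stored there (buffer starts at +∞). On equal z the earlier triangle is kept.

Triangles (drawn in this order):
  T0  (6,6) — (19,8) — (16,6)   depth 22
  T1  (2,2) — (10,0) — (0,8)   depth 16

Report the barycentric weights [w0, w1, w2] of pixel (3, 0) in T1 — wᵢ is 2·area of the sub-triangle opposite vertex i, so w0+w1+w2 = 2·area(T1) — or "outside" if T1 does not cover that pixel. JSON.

T0:
  2·area = 20  (B↔C swapped to make it positive)
  edge (6, 6)→(16, 6): d=(10,0) top-left  bias=+0
  edge (16, 6)→(19, 8): d=(3,2) right/bottom  bias=-1
  edge (19, 8)→(6, 6): d=(-13,-2) top-left  bias=+0
    (6,3)@(13, 7): e=[10,9,1] → #
    (7,3)@(15, 7): e=[10,5,5] → #
    (8,3)@(17, 7): e=[10,1,9] → #
    (9,3)@(19, 7): e=[10,-3,13] → ·
    (6,4)@(13, 9): e=[30,15,-25] → ·
    (7,4)@(15, 9): e=[30,11,-21] → ·
    (8,4)@(17, 9): e=[30,7,-17] → ·
  covered (3 px):
    · · · · · · · · · ·
    · · · · · · · · · ·
    · · · · · · · · · ·
    · · · · · · # # # ·
    · · · · · · · · · ·
T1:
  2·area = 44
  edge (2, 2)→(10, 0): d=(8,-2) top-left  bias=+0
  edge (10, 0)→(0, 8): d=(-10,8) right/bottom  bias=-1
  edge (0, 8)→(2, 2): d=(2,-6) top-left  bias=+0
    (3,0)@(7, 1): e=[2,14,28] → #
    (4,0)@(9, 1): e=[6,-2,40] → ·
    (1,1)@(3, 3): e=[10,26,8] → #
    (2,1)@(5, 3): e=[14,10,20] → #
    (3,1)@(7, 3): e=[18,-6,32] → ·
    (0,2)@(1, 5): e=[22,22,0] → #  [on edge]
    (2,2)@(5, 5): e=[30,-10,24] → ·
    (0,3)@(1, 7): e=[38,2,4] → #
    (1,3)@(3, 7): e=[42,-14,16] → ·
    (0,4)@(1, 9): e=[54,-18,8] → ·
  covered (6 px):
    · · · # · · · · · ·
    · # # · · · · · · ·
    # # · · · · · · · ·
    # · · · · · · · · ·
    · · · · · · · · · ·

Answer: [14,28,2]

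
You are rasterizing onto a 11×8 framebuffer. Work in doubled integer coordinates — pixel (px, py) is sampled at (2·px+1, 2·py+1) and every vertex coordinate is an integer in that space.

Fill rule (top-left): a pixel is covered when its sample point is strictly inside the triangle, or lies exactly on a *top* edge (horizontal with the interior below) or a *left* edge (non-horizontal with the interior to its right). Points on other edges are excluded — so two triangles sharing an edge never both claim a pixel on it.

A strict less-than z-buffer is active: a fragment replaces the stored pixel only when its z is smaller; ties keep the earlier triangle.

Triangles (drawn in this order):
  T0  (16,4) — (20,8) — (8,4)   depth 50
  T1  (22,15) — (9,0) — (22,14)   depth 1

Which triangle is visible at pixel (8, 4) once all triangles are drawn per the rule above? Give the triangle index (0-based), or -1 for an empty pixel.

T0:
  2·area = 32
  edge (16, 4)→(20, 8): d=(4,4) right/bottom  bias=-1
  edge (20, 8)→(8, 4): d=(-12,-4) top-left  bias=+0
  edge (8, 4)→(16, 4): d=(8,0) top-left  bias=+0
    (6,0)@(13, 1): e=[0,56,-24] → .  [on edge]
    (2,1)@(5, 3): e=[40,0,-8] → .  [on edge]
    (7,1)@(15, 3): e=[0,40,-8] → .  [on edge]
    (5,2)@(11, 5): e=[24,0,8] → X  [on edge]
    (6,2)@(13, 5): e=[16,8,8] → X
    (7,2)@(15, 5): e=[8,16,8] → X
    (8,2)@(17, 5): e=[0,24,8] → .  [on edge]
    (5,3)@(11, 7): e=[32,-24,24] → .
    (6,3)@(13, 7): e=[24,-16,24] → .
    (7,3)@(15, 7): e=[16,-8,24] → .
    (8,3)@(17, 7): e=[8,0,24] → X  [on edge]
    (9,3)@(19, 7): e=[0,8,24] → .  [on edge]
    (10,4)@(21, 9): e=[0,-8,40] → .  [on edge]
  covered (4 px):
    . . . . . . . . . . .
    . . . . . . . . . . .
    . . . . . X X X . . .
    . . . . . . . . X . .
    . . . . . . . . . . .
    . . . . . . . . . . .
    . . . . . . . . . . .
    . . . . . . . . . . .
T1:
  2·area = 13
  edge (22, 15)→(9, 0): d=(-13,-15) top-left  bias=+0
  edge (9, 0)→(22, 14): d=(13,14) right/bottom  bias=-1
  edge (22, 14)→(22, 15): d=(0,1) right/bottom  bias=-1
    (8,4)@(17, 9): e=[3,5,5] → X
    (9,4)@(19, 9): e=[33,-23,3] → .
    (8,5)@(17, 11): e=[-23,31,5] → .
    (9,5)@(19, 11): e=[7,3,3] → X
    (10,5)@(21, 11): e=[37,-25,1] → .
    (9,6)@(19, 13): e=[-19,29,3] → .
    (10,6)@(21, 13): e=[11,1,1] → X
    (10,7)@(21, 15): e=[-15,27,1] → .
  covered (3 px):
    . . . . . . . . . . .
    . . . . . . . . . . .
    . . . . . . . . . . .
    . . . . . . . . . . .
    . . . . . . . . X . .
    . . . . . . . . . X .
    . . . . . . . . . . X
    . . . . . . . . . . .

Z-buffer (winner per pixel, '.' = empty):
  . . . . . . . . . . .
  . . . . . . . . . . .
  . . . . . 0 0 0 . . .
  . . . . . . . . 0 . .
  . . . . . . . . 1 . .
  . . . . . . . . . 1 .
  . . . . . . . . . . 1
  . . . . . . . . . . .

Final: 1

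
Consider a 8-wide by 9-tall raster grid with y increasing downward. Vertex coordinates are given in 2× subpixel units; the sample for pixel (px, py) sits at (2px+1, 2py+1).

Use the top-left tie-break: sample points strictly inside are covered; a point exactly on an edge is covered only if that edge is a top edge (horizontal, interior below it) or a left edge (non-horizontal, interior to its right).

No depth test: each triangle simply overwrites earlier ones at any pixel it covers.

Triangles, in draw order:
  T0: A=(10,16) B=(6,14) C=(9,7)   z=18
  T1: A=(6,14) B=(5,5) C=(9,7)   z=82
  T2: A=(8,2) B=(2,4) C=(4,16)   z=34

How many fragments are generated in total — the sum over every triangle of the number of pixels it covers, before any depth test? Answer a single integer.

T0:
  2·area = 34
  edge (10, 16)→(6, 14): d=(-4,-2) top-left  bias=+0
  edge (6, 14)→(9, 7): d=(3,-7) top-left  bias=+0
  edge (9, 7)→(10, 16): d=(1,9) right/bottom  bias=-1
    (4,3)@(9, 7): e=[34,0,0] → ·  [on edge]
    (4,4)@(9, 9): e=[26,6,2] → █
    (5,4)@(11, 9): e=[30,20,-16] → ·
    (4,5)@(9, 11): e=[18,12,4] → █
    (5,5)@(11, 11): e=[22,26,-14] → ·
    (3,6)@(7, 13): e=[6,4,24] → █
    (5,6)@(11, 13): e=[14,32,-12] → ·
    (3,7)@(7, 15): e=[-2,10,26] → ·
    (4,7)@(9, 15): e=[2,24,8] → █
    (5,7)@(11, 15): e=[6,38,-10] → ·
    (4,8)@(9, 17): e=[-6,30,10] → ·
  covered (5 px):
    · · · · · · · ·
    · · · · · · · ·
    · · · · · · · ·
    · · · · · · · ·
    · · · · █ · · ·
    · · · · █ · · ·
    · · · █ █ · · ·
    · · · · █ · · ·
    · · · · · · · ·
T1:
  2·area = 34
  edge (6, 14)→(5, 5): d=(-1,-9) top-left  bias=+0
  edge (5, 5)→(9, 7): d=(4,2) right/bottom  bias=-1
  edge (9, 7)→(6, 14): d=(-3,7) right/bottom  bias=-1
    (0,1)@(1, 3): e=[-34,0,68] → ·  [on edge]
    (2,2)@(5, 5): e=[0,0,34] → ·  [on edge]
    (3,3)@(7, 7): e=[16,4,14] → █
    (4,3)@(9, 7): e=[34,0,0] → ·  [on edge]
    (3,4)@(7, 9): e=[14,12,8] → █
    (4,4)@(9, 9): e=[32,8,-6] → ·
    (6,4)@(13, 9): e=[68,0,-34] → ·  [on edge]
    (3,5)@(7, 11): e=[12,20,2] → █
    (4,5)@(9, 11): e=[30,16,-12] → ·
    (3,6)@(7, 13): e=[10,28,-4] → ·
  covered (3 px):
    · · · · · · · ·
    · · · · · · · ·
    · · · · · · · ·
    · · · █ · · · ·
    · · · █ · · · ·
    · · · █ · · · ·
    · · · · · · · ·
    · · · · · · · ·
    · · · · · · · ·
T2:
  2·area = 76  (B↔C swapped to make it positive)
  edge (8, 2)→(4, 16): d=(-4,14) right/bottom  bias=-1
  edge (4, 16)→(2, 4): d=(-2,-12) top-left  bias=+0
  edge (2, 4)→(8, 2): d=(6,-2) top-left  bias=+0
    (5,0)@(11, 1): e=[-38,114,0] → ·  [on edge]
    (2,1)@(5, 3): e=[38,38,0] → █  [on edge]
    (3,1)@(7, 3): e=[10,62,4] → █
    (4,1)@(9, 3): e=[-18,86,8] → ·
    (1,2)@(3, 5): e=[58,10,8] → █
    (4,2)@(9, 5): e=[-26,82,20] → ·
    (1,3)@(3, 7): e=[50,6,20] → █
    (3,3)@(7, 7): e=[-6,54,28] → ·
    (1,4)@(3, 9): e=[42,2,32] → █
    (3,4)@(7, 9): e=[-14,50,40] → ·
    (1,5)@(3, 11): e=[34,-2,44] → ·
    (2,5)@(5, 11): e=[6,22,48] → █
  covered (10 px):
    · · · · · · · ·
    · · █ █ · · · ·
    · █ █ █ · · · ·
    · █ █ · · · · ·
    · █ █ · · · · ·
    · · █ · · · · ·
    · · · · · · · ·
    · · · · · · · ·
    · · · · · · · ·

Final: 18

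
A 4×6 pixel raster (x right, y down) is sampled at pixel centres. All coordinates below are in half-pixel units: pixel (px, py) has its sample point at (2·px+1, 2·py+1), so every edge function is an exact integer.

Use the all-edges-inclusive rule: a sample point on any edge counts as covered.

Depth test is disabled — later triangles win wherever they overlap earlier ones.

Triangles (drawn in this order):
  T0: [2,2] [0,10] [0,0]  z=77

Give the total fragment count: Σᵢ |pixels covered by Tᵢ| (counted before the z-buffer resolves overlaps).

T0:
  2·area = 20
  edge (2, 2)→(0, 10): d=(-2,8) inclusive
  edge (0, 10)→(0, 0): d=(0,-10) inclusive
  edge (0, 0)→(2, 2): d=(2,2) inclusive
    (0,0)@(1, 1): e=[10,10,0] → #  [on edge]
    (1,0)@(3, 1): e=[-6,30,-4] → ·
    (0,1)@(1, 3): e=[6,10,4] → #
    (1,1)@(3, 3): e=[-10,30,0] → ·  [on edge]
    (0,2)@(1, 5): e=[2,10,8] → #
    (1,2)@(3, 5): e=[-14,30,4] → ·
    (2,2)@(5, 5): e=[-30,50,0] → ·  [on edge]
    (0,3)@(1, 7): e=[-2,10,12] → ·
    (3,3)@(7, 7): e=[-50,70,0] → ·  [on edge]
  covered (3 px):
    # · · ·
    # · · ·
    # · · ·
    · · · ·
    · · · ·
    · · · ·

Result: 3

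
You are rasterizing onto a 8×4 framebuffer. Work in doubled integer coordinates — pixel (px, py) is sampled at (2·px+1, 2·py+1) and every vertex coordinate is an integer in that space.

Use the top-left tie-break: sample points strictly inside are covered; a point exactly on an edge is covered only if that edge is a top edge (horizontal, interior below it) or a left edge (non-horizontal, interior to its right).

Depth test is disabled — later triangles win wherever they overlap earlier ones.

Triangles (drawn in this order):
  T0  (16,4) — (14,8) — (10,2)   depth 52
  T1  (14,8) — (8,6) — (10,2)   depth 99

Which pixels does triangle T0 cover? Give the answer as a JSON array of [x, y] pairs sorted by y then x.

T0:
  2·area = 28
  edge (16, 4)→(14, 8): d=(-2,4) right/bottom  bias=-1
  edge (14, 8)→(10, 2): d=(-4,-6) top-left  bias=+0
  edge (10, 2)→(16, 4): d=(6,2) right/bottom  bias=-1
    (3,0)@(7, 1): e=[42,-14,0] → ·  [on edge]
    (5,1)@(11, 3): e=[22,2,4] → #
    (6,1)@(13, 3): e=[14,14,0] → ·  [on edge]
    (5,2)@(11, 5): e=[18,-6,16] → ·
    (6,2)@(13, 5): e=[10,6,12] → #
    (7,2)@(15, 5): e=[2,18,8] → #
    (6,3)@(13, 7): e=[6,-2,24] → ·
    (7,3)@(15, 7): e=[-2,10,20] → ·
  covered (3 px):
    · · · · · · · ·
    · · · · · # · ·
    · · · · · · # #
    · · · · · · · ·
T1:
  2·area = 28
  edge (14, 8)→(8, 6): d=(-6,-2) top-left  bias=+0
  edge (8, 6)→(10, 2): d=(2,-4) top-left  bias=+0
  edge (10, 2)→(14, 8): d=(4,6) right/bottom  bias=-1
    (2,2)@(5, 5): e=[0,-14,42] → ·  [on edge]
    (4,2)@(9, 5): e=[8,2,18] → #
    (5,2)@(11, 5): e=[12,10,6] → #
    (6,2)@(13, 5): e=[16,18,-6] → ·
    (4,3)@(9, 7): e=[-4,6,26] → ·
    (5,3)@(11, 7): e=[0,14,14] → #  [on edge]
    (6,3)@(13, 7): e=[4,22,2] → #
    (7,3)@(15, 7): e=[8,30,-10] → ·
  covered (4 px):
    · · · · · · · ·
    · · · · · · · ·
    · · · · # # · ·
    · · · · · # # ·

Result: [[5,1],[6,2],[7,2]]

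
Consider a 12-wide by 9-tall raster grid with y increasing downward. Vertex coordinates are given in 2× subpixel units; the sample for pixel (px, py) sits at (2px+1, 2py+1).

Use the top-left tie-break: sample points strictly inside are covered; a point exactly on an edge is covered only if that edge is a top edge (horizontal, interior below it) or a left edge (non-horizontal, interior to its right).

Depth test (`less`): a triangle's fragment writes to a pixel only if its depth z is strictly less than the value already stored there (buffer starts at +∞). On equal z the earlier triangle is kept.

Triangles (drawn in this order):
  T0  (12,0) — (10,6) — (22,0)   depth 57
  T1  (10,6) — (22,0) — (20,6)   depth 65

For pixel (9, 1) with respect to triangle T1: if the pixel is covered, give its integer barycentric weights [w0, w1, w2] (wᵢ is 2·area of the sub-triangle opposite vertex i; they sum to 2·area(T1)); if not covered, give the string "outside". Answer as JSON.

T0:
  2·area = 60  (B↔C swapped to make it positive)
  edge (12, 0)→(22, 0): d=(10,0) top-left  bias=+0
  edge (22, 0)→(10, 6): d=(-12,6) right/bottom  bias=-1
  edge (10, 6)→(12, 0): d=(2,-6) top-left  bias=+0
    (6,0)@(13, 1): e=[10,42,8] → X
    (7,0)@(15, 1): e=[10,30,20] → X
    (8,0)@(17, 1): e=[10,18,32] → X
    (9,0)@(19, 1): e=[10,6,44] → X
    (10,0)@(21, 1): e=[10,-6,56] → .
    (5,1)@(11, 3): e=[30,30,0] → X  [on edge]
    (8,1)@(17, 3): e=[30,-6,36] → .
    (9,1)@(19, 3): e=[30,-18,48] → .
    (5,2)@(11, 5): e=[50,6,4] → X
    (6,2)@(13, 5): e=[50,-6,16] → .
    (7,2)@(15, 5): e=[50,-18,28] → .
    (5,3)@(11, 7): e=[70,-18,8] → .
    (4,4)@(9, 9): e=[90,-30,0] → .  [on edge]
    (3,7)@(7, 15): e=[150,-90,0] → .  [on edge]
  covered (8 px):
    . . . . . . X X X X . .
    . . . . . X X X . . . .
    . . . . . X . . . . . .
    . . . . . . . . . . . .
    . . . . . . . . . . . .
    . . . . . . . . . . . .
    . . . . . . . . . . . .
    . . . . . . . . . . . .
    . . . . . . . . . . . .
T1:
  2·area = 60
  edge (10, 6)→(22, 0): d=(12,-6) top-left  bias=+0
  edge (22, 0)→(20, 6): d=(-2,6) right/bottom  bias=-1
  edge (20, 6)→(10, 6): d=(-10,0) right/bottom  bias=-1
    (10,0)@(21, 1): e=[6,4,50] → X
    (11,0)@(23, 1): e=[18,-8,50] → .
    (8,1)@(17, 3): e=[6,24,30] → X
    (9,1)@(19, 3): e=[18,12,30] → X
    (10,1)@(21, 3): e=[30,0,30] → .  [on edge]
    (6,2)@(13, 5): e=[6,44,10] → X
    (7,2)@(15, 5): e=[18,32,10] → X
    (10,2)@(21, 5): e=[54,-4,10] → .
    (6,3)@(13, 7): e=[30,40,-10] → .
    (7,3)@(15, 7): e=[42,28,-10] → .
    (8,3)@(17, 7): e=[54,16,-10] → .
    (9,3)@(19, 7): e=[66,4,-10] → .
    (9,4)@(19, 9): e=[90,0,-30] → .  [on edge]
    (8,7)@(17, 15): e=[150,0,-90] → .  [on edge]
  covered (7 px):
    . . . . . . . . . . X .
    . . . . . . . . X X . .
    . . . . . . X X X X . .
    . . . . . . . . . . . .
    . . . . . . . . . . . .
    . . . . . . . . . . . .
    . . . . . . . . . . . .
    . . . . . . . . . . . .
    . . . . . . . . . . . .

Final: [12,30,18]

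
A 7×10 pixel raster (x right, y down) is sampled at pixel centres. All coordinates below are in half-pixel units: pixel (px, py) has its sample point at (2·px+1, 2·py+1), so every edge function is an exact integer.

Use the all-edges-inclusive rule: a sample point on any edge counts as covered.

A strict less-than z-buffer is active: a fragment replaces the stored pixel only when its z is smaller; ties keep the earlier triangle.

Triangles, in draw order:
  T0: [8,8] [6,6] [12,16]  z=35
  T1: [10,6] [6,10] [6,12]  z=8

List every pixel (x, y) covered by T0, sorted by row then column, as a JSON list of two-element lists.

T0:
  2·area = 8  (B↔C swapped to make it positive)
  edge (8, 8)→(12, 16): d=(4,8) inclusive
  edge (12, 16)→(6, 6): d=(-6,-10) inclusive
  edge (6, 6)→(8, 8): d=(2,2) inclusive
    (0,0)@(1, 1): e=[28,-20,0] → ·  [on edge]
    (1,0)@(3, 1): e=[12,0,-4] → ·  [on edge]
    (1,1)@(3, 3): e=[20,-12,0] → ·  [on edge]
    (2,2)@(5, 5): e=[12,-4,0] → ·  [on edge]
    (3,3)@(7, 7): e=[4,4,0] → █  [on edge]
    (4,3)@(9, 7): e=[-12,24,-4] → ·
    (3,4)@(7, 9): e=[12,-8,4] → ·
    (4,4)@(9, 9): e=[-4,12,0] → ·  [on edge]
    (4,5)@(9, 11): e=[4,0,4] → █  [on edge]
    (5,5)@(11, 11): e=[-12,20,0] → ·  [on edge]
    (4,6)@(9, 13): e=[12,-12,8] → ·
    (6,6)@(13, 13): e=[-20,28,0] → ·  [on edge]
  covered (2 px):
    · · · · · · ·
    · · · · · · ·
    · · · · · · ·
    · · · █ · · ·
    · · · · · · ·
    · · · · █ · ·
    · · · · · · ·
    · · · · · · ·
    · · · · · · ·
    · · · · · · ·
T1:
  2·area = 8  (B↔C swapped to make it positive)
  edge (10, 6)→(6, 12): d=(-4,6) inclusive
  edge (6, 12)→(6, 10): d=(0,-2) inclusive
  edge (6, 10)→(10, 6): d=(4,-4) inclusive
    (6,1)@(13, 3): e=[-6,14,0] → ·  [on edge]
    (5,2)@(11, 5): e=[-2,10,0] → ·  [on edge]
    (4,3)@(9, 7): e=[2,6,0] → █  [on edge]
    (5,3)@(11, 7): e=[-10,10,8] → ·
    (3,4)@(7, 9): e=[6,2,0] → █  [on edge]
    (4,4)@(9, 9): e=[-6,6,8] → ·
    (2,5)@(5, 11): e=[10,-2,0] → ·  [on edge]
    (3,5)@(7, 11): e=[-2,2,8] → ·
    (1,6)@(3, 13): e=[14,-6,0] → ·  [on edge]
    (0,7)@(1, 15): e=[18,-10,0] → ·  [on edge]
  covered (2 px):
    · · · · · · ·
    · · · · · · ·
    · · · · · · ·
    · · · · █ · ·
    · · · █ · · ·
    · · · · · · ·
    · · · · · · ·
    · · · · · · ·
    · · · · · · ·
    · · · · · · ·

Answer: [[3,3],[4,5]]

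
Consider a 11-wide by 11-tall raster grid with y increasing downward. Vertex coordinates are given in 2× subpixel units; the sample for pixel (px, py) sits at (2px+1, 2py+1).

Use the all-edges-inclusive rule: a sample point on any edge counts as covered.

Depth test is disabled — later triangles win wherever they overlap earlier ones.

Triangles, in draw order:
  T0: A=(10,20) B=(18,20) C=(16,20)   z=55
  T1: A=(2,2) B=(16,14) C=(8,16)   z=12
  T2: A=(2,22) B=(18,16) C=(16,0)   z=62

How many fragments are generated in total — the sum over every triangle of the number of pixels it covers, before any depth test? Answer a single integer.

T0:
  degenerate (2·area = 0) — covers nothing
T1:
  2·area = 124
  edge (2, 2)→(16, 14): d=(14,12) inclusive
  edge (16, 14)→(8, 16): d=(-8,2) inclusive
  edge (8, 16)→(2, 2): d=(-6,-14) inclusive
    (1,1)@(3, 3): e=[2,114,8] → █
    (2,1)@(5, 3): e=[-22,110,36] → ·
    (1,2)@(3, 5): e=[30,98,-4] → ·
    (2,2)@(5, 5): e=[6,94,24] → █
    (3,2)@(7, 5): e=[-18,90,52] → ·
    (2,3)@(5, 7): e=[34,78,12] → █
    (3,3)@(7, 7): e=[10,74,40] → █
    (4,3)@(9, 7): e=[-14,70,68] → ·
    (2,4)@(5, 9): e=[62,62,0] → █  [on edge]
    (4,4)@(9, 9): e=[14,54,56] → █
    (5,4)@(11, 9): e=[-10,50,84] → ·
    (2,5)@(5, 11): e=[90,46,-12] → ·
  covered (16 px):
    · · · · · · · · · · ·
    · █ · · · · · · · · ·
    · · █ · · · · · · · ·
    · · █ █ · · · · · · ·
    · · █ █ █ · · · · · ·
    · · · █ █ █ · · · · ·
    · · · █ █ █ █ · · · ·
    · · · · █ █ · · · · ·
    · · · · · · · · · · ·
    · · · · · · · · · · ·
    · · · · · · · · · · ·
T2:
  2·area = 268  (B↔C swapped to make it positive)
  edge (2, 22)→(16, 0): d=(14,-22) inclusive
  edge (16, 0)→(18, 16): d=(2,16) inclusive
  edge (18, 16)→(2, 22): d=(-16,6) inclusive
    (7,1)@(15, 3): e=[20,22,226] → █
    (8,1)@(17, 3): e=[64,-10,214] → ·
    (6,2)@(13, 5): e=[4,58,206] → █
    (8,2)@(17, 5): e=[92,-6,182] → ·
    (6,3)@(13, 7): e=[32,62,174] → █
    (8,3)@(17, 7): e=[120,-2,150] → ·
    (5,4)@(11, 9): e=[16,98,154] → █
    (8,4)@(17, 9): e=[148,2,118] → █
    (9,4)@(19, 9): e=[192,-30,106] → ·
    (4,5)@(9, 11): e=[0,134,134] → █  [on edge]
    (9,5)@(19, 11): e=[220,-26,74] → ·
    (4,6)@(9, 13): e=[28,138,102] → █
  covered (34 px):
    · · · · · · · · · · ·
    · · · · · · · █ · · ·
    · · · · · · █ █ · · ·
    · · · · · · █ █ · · ·
    · · · · · █ █ █ █ · ·
    · · · · █ █ █ █ █ · ·
    · · · · █ █ █ █ █ · ·
    · · · █ █ █ █ █ █ · ·
    · · · █ █ █ █ █ · · ·
    · · █ █ █ · · · · · ·
    · █ · · · · · · · · ·

Final: 50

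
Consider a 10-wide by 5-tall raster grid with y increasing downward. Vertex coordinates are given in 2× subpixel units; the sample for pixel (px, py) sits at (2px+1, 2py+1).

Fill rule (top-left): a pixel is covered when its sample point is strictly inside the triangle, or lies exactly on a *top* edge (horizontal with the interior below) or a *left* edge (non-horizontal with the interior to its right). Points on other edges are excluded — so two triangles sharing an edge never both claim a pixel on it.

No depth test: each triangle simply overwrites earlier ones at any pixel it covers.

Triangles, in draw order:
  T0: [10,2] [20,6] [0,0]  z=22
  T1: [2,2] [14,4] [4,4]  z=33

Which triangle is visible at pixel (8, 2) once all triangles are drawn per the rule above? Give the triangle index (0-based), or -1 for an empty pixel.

T0:
  2·area = 20
  edge (10, 2)→(20, 6): d=(10,4) right/bottom  bias=-1
  edge (20, 6)→(0, 0): d=(-20,-6) top-left  bias=+0
  edge (0, 0)→(10, 2): d=(10,2) right/bottom  bias=-1
    (2,0)@(5, 1): e=[10,10,0] → .  [on edge]
    (5,1)@(11, 3): e=[6,6,8] → X
    (6,1)@(13, 3): e=[-2,18,4] → .
    (7,1)@(15, 3): e=[-10,30,0] → .  [on edge]
    (5,2)@(11, 5): e=[26,-34,28] → .
    (8,2)@(17, 5): e=[2,2,16] → X
    (9,2)@(19, 5): e=[-6,14,12] → .
    (8,3)@(17, 7): e=[22,-38,36] → .
  covered (2 px):
    . . . . . . . . . .
    . . . . . X . . . .
    . . . . . . . . X .
    . . . . . . . . . .
    . . . . . . . . . .
T1:
  2·area = 20
  edge (2, 2)→(14, 4): d=(12,2) right/bottom  bias=-1
  edge (14, 4)→(4, 4): d=(-10,0) right/bottom  bias=-1
  edge (4, 4)→(2, 2): d=(-2,-2) top-left  bias=+0
    (0,0)@(1, 1): e=[-10,30,0] → .  [on edge]
    (1,1)@(3, 3): e=[10,10,0] → X  [on edge]
    (2,1)@(5, 3): e=[6,10,4] → X
    (3,1)@(7, 3): e=[2,10,8] → X
    (4,1)@(9, 3): e=[-2,10,12] → .
    (1,2)@(3, 5): e=[34,-10,-4] → .
    (2,2)@(5, 5): e=[30,-10,0] → .  [on edge]
    (3,2)@(7, 5): e=[26,-10,4] → .
    (3,3)@(7, 7): e=[50,-30,0] → .  [on edge]
    (4,4)@(9, 9): e=[70,-50,0] → .  [on edge]
  covered (3 px):
    . . . . . . . . . .
    . X X X . . . . . .
    . . . . . . . . . .
    . . . . . . . . . .
    . . . . . . . . . .

Z-buffer (winner per pixel, '.' = empty):
  . . . . . . . . . .
  . 1 1 1 . 0 . . . .
  . . . . . . . . 0 .
  . . . . . . . . . .
  . . . . . . . . . .

Answer: 0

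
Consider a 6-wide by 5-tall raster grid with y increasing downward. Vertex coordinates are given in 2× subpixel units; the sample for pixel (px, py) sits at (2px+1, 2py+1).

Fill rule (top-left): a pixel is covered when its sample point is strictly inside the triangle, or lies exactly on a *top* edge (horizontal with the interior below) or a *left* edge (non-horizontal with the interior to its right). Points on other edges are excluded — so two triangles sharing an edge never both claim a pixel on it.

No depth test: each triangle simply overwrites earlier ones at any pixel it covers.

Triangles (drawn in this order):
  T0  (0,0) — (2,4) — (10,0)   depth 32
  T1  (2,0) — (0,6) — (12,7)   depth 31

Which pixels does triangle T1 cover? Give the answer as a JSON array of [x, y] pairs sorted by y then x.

T0:
  2·area = 40  (B↔C swapped to make it positive)
  edge (0, 0)→(10, 0): d=(10,0) top-left  bias=+0
  edge (10, 0)→(2, 4): d=(-8,4) right/bottom  bias=-1
  edge (2, 4)→(0, 0): d=(-2,-4) top-left  bias=+0
    (0,0)@(1, 1): e=[10,28,2] → X
    (1,0)@(3, 1): e=[10,20,10] → X
    (2,0)@(5, 1): e=[10,12,18] → X
    (3,0)@(7, 1): e=[10,4,26] → X
    (4,0)@(9, 1): e=[10,-4,34] → .
    (0,1)@(1, 3): e=[30,12,-2] → .
    (1,1)@(3, 3): e=[30,4,6] → X
    (2,1)@(5, 3): e=[30,-4,14] → .
    (3,1)@(7, 3): e=[30,-12,22] → .
    (1,2)@(3, 5): e=[50,-12,2] → .
  covered (5 px):
    X X X X . .
    . X . . . .
    . . . . . .
    . . . . . .
    . . . . . .
T1:
  2·area = 74  (B↔C swapped to make it positive)
  edge (2, 0)→(12, 7): d=(10,7) right/bottom  bias=-1
  edge (12, 7)→(0, 6): d=(-12,-1) top-left  bias=+0
  edge (0, 6)→(2, 0): d=(2,-6) top-left  bias=+0
    (1,0)@(3, 1): e=[3,63,8] → X
    (2,0)@(5, 1): e=[-11,65,20] → .
    (0,1)@(1, 3): e=[37,37,0] → X  [on edge]
    (2,1)@(5, 3): e=[9,41,24] → X
    (3,1)@(7, 3): e=[-5,43,36] → .
    (0,2)@(1, 5): e=[57,13,4] → X
    (3,2)@(7, 5): e=[15,19,40] → X
    (4,2)@(9, 5): e=[1,21,52] → X
    (5,2)@(11, 5): e=[-13,23,64] → .
    (0,3)@(1, 7): e=[77,-11,8] → .
    (1,3)@(3, 7): e=[63,-9,20] → .
    (2,3)@(5, 7): e=[49,-7,32] → .
  covered (9 px):
    . X . . . .
    X X X . . .
    X X X X X .
    . . . . . .
    . . . . . .

Answer: [[1,0],[0,1],[1,1],[2,1],[0,2],[1,2],[2,2],[3,2],[4,2]]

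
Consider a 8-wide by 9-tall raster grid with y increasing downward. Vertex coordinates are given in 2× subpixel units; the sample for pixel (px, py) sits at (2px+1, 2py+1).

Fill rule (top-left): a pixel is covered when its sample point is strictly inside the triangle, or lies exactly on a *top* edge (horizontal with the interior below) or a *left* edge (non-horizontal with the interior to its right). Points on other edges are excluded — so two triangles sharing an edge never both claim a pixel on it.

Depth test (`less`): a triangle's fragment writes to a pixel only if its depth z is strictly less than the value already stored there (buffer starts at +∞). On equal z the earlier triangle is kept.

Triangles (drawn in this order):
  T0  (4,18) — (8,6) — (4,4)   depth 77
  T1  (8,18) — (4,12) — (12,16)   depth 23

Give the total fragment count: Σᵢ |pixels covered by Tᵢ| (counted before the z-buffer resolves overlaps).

T0:
  2·area = 56  (B↔C swapped to make it positive)
  edge (4, 18)→(4, 4): d=(0,-14) top-left  bias=+0
  edge (4, 4)→(8, 6): d=(4,2) right/bottom  bias=-1
  edge (8, 6)→(4, 18): d=(-4,12) right/bottom  bias=-1
    (4,1)@(9, 3): e=[70,-14,0] → ·  [on edge]
    (2,2)@(5, 5): e=[14,2,40] → #
    (3,2)@(7, 5): e=[42,-2,16] → ·
    (2,3)@(5, 7): e=[14,10,32] → #
    (3,3)@(7, 7): e=[42,6,8] → #
    (4,3)@(9, 7): e=[70,2,-16] → ·
    (2,4)@(5, 9): e=[14,18,24] → #
    (3,4)@(7, 9): e=[42,14,0] → ·  [on edge]
    (2,5)@(5, 11): e=[14,26,16] → #
    (3,5)@(7, 11): e=[42,22,-8] → ·
    (2,6)@(5, 13): e=[14,34,8] → #
    (3,6)@(7, 13): e=[42,30,-16] → ·
    (2,7)@(5, 15): e=[14,42,0] → ·  [on edge]
  covered (6 px):
    · · · · · · · ·
    · · · · · · · ·
    · · # · · · · ·
    · · # # · · · ·
    · · # · · · · ·
    · · # · · · · ·
    · · # · · · · ·
    · · · · · · · ·
    · · · · · · · ·
T1:
  2·area = 32
  edge (8, 18)→(4, 12): d=(-4,-6) top-left  bias=+0
  edge (4, 12)→(12, 16): d=(8,4) right/bottom  bias=-1
  edge (12, 16)→(8, 18): d=(-4,2) right/bottom  bias=-1
    (2,6)@(5, 13): e=[2,4,26] → #
    (3,6)@(7, 13): e=[14,-4,22] → ·
    (2,7)@(5, 15): e=[-6,20,18] → ·
    (3,7)@(7, 15): e=[6,12,14] → #
    (4,7)@(9, 15): e=[18,4,10] → #
    (5,7)@(11, 15): e=[30,-4,6] → ·
    (3,8)@(7, 17): e=[-2,28,6] → ·
    (4,8)@(9, 17): e=[10,20,2] → #
    (5,8)@(11, 17): e=[22,12,-2] → ·
  covered (4 px):
    · · · · · · · ·
    · · · · · · · ·
    · · · · · · · ·
    · · · · · · · ·
    · · · · · · · ·
    · · · · · · · ·
    · · # · · · · ·
    · · · # # · · ·
    · · · · # · · ·

Answer: 10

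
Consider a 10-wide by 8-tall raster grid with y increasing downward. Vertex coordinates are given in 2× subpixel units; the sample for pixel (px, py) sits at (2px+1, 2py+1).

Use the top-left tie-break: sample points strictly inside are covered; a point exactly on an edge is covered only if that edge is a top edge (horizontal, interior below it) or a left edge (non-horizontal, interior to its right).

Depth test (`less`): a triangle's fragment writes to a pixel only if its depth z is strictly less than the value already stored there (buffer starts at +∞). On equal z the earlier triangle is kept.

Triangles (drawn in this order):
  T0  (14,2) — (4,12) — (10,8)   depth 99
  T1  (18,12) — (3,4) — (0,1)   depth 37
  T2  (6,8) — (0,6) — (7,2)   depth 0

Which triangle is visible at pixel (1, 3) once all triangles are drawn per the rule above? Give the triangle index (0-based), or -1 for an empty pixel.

T0:
  2·area = 20  (B↔C swapped to make it positive)
  edge (14, 2)→(10, 8): d=(-4,6) right/bottom  bias=-1
  edge (10, 8)→(4, 12): d=(-6,4) right/bottom  bias=-1
  edge (4, 12)→(14, 2): d=(10,-10) top-left  bias=+0
    (7,0)@(15, 1): e=[-2,22,0] → .  [on edge]
    (6,1)@(13, 3): e=[2,18,0] → X  [on edge]
    (7,1)@(15, 3): e=[-10,10,20] → .
    (5,2)@(11, 5): e=[6,14,0] → X  [on edge]
    (6,2)@(13, 5): e=[-6,6,20] → .
    (4,3)@(9, 7): e=[10,10,0] → X  [on edge]
    (5,3)@(11, 7): e=[-2,2,20] → .
    (3,4)@(7, 9): e=[14,6,0] → X  [on edge]
    (4,4)@(9, 9): e=[2,-2,20] → .
    (2,5)@(5, 11): e=[18,2,0] → X  [on edge]
    (3,5)@(7, 11): e=[6,-6,20] → .
    (1,6)@(3, 13): e=[22,-2,0] → .  [on edge]
    (0,7)@(1, 15): e=[26,-6,0] → .  [on edge]
  covered (5 px):
    . . . . . . . . . .
    . . . . . . X . . .
    . . . . . X . . . .
    . . . . X . . . . .
    . . . X . . . . . .
    . . X . . . . . . .
    . . . . . . . . . .
    . . . . . . . . . .
T1:
  2·area = 21
  edge (18, 12)→(3, 4): d=(-15,-8) top-left  bias=+0
  edge (3, 4)→(0, 1): d=(-3,-3) top-left  bias=+0
  edge (0, 1)→(18, 12): d=(18,11) right/bottom  bias=-1
    (1,1)@(3, 3): e=[15,3,3] → X
    (2,1)@(5, 3): e=[31,9,-19] → .
    (1,2)@(3, 5): e=[-15,-3,39] → .
    (2,2)@(5, 5): e=[1,3,17] → X
    (3,2)@(7, 5): e=[17,9,-5] → .
    (2,3)@(5, 7): e=[-29,-3,53] → .
    (4,3)@(9, 7): e=[3,9,9] → X
    (5,3)@(11, 7): e=[19,15,-13] → .
    (4,4)@(9, 9): e=[-27,3,45] → .
    (6,4)@(13, 9): e=[5,15,1] → X
    (7,4)@(15, 9): e=[21,21,-21] → .
    (6,5)@(13, 11): e=[-25,9,37] → .
  covered (4 px):
    . . . . . . . . . .
    . X . . . . . . . .
    . . X . . . . . . .
    . . . . X . . . . .
    . . . . . . X . . .
    . . . . . . . . . .
    . . . . . . . . . .
    . . . . . . . . . .
T2:
  2·area = 38
  edge (6, 8)→(0, 6): d=(-6,-2) top-left  bias=+0
  edge (0, 6)→(7, 2): d=(7,-4) top-left  bias=+0
  edge (7, 2)→(6, 8): d=(-1,6) right/bottom  bias=-1
    (1,2)@(3, 5): e=[12,5,21] → X
    (2,2)@(5, 5): e=[16,13,9] → X
    (3,2)@(7, 5): e=[20,21,-3] → .
    (1,3)@(3, 7): e=[0,19,19] → X  [on edge]
    (3,3)@(7, 7): e=[8,35,-5] → .
    (1,4)@(3, 9): e=[-12,33,17] → .
    (2,4)@(5, 9): e=[-8,41,5] → .
    (4,4)@(9, 9): e=[0,57,-19] → .  [on edge]
    (7,5)@(15, 11): e=[0,95,-57] → .  [on edge]
  covered (4 px):
    . . . . . . . . . .
    . . . . . . . . . .
    . X X . . . . . . .
    . X X . . . . . . .
    . . . . . . . . . .
    . . . . . . . . . .
    . . . . . . . . . .
    . . . . . . . . . .

Z-buffer (winner per pixel, '.' = empty):
  . . . . . . . . . .
  . 1 . . . . 0 . . .
  . 2 2 . . 0 . . . .
  . 2 2 . 1 . . . . .
  . . . 0 . . 1 . . .
  . . 0 . . . . . . .
  . . . . . . . . . .
  . . . . . . . . . .

Result: 2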